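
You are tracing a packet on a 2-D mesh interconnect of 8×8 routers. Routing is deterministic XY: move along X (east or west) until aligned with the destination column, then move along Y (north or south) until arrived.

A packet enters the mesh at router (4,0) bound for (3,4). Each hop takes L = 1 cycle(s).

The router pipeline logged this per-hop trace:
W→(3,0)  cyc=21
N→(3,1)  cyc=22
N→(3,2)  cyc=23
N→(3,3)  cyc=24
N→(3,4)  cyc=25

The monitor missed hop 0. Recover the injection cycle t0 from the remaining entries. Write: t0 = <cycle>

At hop 1 the cycle is 21; in general cyc_k = t0 + kL.
So t0 = 21 − 1·1 = 20.

t0 = 20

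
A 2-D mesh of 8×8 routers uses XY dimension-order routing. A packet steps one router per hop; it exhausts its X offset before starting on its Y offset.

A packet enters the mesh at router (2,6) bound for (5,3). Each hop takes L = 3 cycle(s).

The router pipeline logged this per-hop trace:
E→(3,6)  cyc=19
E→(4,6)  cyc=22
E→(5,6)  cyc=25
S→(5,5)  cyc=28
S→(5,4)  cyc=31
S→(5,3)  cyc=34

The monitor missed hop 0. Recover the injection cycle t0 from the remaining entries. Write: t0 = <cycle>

t0 = 16

cyc[1] = 19 and cyc[k] = t0 + k·L for every k.
t0 = cyc[1] − L = 19 − 3 = 16.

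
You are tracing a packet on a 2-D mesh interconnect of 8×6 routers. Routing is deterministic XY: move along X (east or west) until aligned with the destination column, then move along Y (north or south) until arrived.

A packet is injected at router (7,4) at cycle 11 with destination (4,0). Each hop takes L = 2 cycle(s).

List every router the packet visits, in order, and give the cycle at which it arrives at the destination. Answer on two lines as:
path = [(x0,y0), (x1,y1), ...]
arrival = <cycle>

#0 — 7,4 | c11
#1 — 6,4 | c13 | W
#2 — 5,4 | c15 | W
#3 — 4,4 | c17 | W
#4 — 4,3 | c19 | S
#5 — 4,2 | c21 | S
#6 — 4,1 | c23 | S
#7 — 4,0 | c25 | S

path = [(7,4), (6,4), (5,4), (4,4), (4,3), (4,2), (4,1), (4,0)]
arrival = 25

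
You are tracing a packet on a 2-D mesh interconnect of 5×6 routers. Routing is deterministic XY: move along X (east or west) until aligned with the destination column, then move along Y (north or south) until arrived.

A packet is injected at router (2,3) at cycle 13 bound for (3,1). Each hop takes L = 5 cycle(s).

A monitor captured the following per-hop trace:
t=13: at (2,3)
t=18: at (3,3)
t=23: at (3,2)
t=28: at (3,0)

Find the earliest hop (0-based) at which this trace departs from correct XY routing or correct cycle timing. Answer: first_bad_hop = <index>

first_bad_hop = 3

check 1→ d=(1,0) cyc+5: ok
check 2→ d=(0,-1) cyc+5: ok
check 3→ d=(0,-2) cyc+5: BAD: non-unit step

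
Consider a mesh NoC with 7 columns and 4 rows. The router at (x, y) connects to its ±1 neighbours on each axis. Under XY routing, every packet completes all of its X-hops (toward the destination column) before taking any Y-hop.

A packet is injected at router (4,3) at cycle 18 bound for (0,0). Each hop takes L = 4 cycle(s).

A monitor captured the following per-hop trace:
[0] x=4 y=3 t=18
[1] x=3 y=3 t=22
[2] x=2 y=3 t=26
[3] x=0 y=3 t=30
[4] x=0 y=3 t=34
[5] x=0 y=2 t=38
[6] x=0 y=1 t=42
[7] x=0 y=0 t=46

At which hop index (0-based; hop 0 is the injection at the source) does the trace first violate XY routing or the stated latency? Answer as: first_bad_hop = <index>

  1: Δx=-1 Δy=+0 Δt=4 [ok]
  2: Δx=-1 Δy=+0 Δt=4 [ok]
  3: Δx=-2 Δy=+0 Δt=4 [BAD: non-unit step]

first_bad_hop = 3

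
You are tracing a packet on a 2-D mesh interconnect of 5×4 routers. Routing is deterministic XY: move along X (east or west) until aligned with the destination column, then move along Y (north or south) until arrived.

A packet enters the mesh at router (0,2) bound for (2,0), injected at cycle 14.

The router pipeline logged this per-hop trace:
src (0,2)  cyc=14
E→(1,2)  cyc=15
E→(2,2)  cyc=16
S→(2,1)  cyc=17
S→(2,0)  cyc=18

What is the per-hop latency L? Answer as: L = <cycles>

L = 1

Between hops 0 and 1 the cycle counter advances 15 − 14 = 1.
Each hop adds L, hence L = 1.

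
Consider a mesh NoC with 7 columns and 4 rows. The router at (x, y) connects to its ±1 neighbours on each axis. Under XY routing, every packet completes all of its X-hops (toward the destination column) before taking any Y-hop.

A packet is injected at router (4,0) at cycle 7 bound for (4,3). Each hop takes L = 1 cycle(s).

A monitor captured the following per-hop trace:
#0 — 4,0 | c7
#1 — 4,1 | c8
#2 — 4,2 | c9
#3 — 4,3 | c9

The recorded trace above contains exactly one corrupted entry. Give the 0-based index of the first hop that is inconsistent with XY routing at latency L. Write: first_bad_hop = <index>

first_bad_hop = 3

[1] (+0,+1) / 1c ⇒ ok
[2] (+0,+1) / 1c ⇒ ok
[3] (+0,+1) / 0c ⇒ BAD: Δcyc=0≠L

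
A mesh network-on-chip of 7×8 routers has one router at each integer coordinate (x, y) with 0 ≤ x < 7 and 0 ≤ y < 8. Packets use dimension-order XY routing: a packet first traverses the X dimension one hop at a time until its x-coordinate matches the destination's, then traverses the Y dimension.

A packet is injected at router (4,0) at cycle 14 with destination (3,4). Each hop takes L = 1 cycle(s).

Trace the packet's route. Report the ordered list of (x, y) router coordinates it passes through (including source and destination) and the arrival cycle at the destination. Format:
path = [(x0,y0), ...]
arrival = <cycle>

  0. router=(4,0) cycle=14 (inject)
  1. router=(3,0) cycle=15 dir=W
  2. router=(3,1) cycle=16 dir=N
  3. router=(3,2) cycle=17 dir=N
  4. router=(3,3) cycle=18 dir=N
  5. router=(3,4) cycle=19 dir=N

path = [(4,0), (3,0), (3,1), (3,2), (3,3), (3,4)]
arrival = 19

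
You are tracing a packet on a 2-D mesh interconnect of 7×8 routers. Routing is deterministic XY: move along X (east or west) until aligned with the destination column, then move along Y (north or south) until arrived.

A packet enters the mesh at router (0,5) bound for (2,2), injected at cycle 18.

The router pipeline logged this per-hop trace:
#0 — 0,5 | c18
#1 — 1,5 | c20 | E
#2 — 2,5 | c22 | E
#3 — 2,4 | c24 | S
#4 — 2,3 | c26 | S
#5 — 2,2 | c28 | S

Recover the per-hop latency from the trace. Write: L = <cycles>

L = 2

Between hops 0 and 1 the cycle counter advances 20 − 18 = 2.
That increment is L by definition: L = 2.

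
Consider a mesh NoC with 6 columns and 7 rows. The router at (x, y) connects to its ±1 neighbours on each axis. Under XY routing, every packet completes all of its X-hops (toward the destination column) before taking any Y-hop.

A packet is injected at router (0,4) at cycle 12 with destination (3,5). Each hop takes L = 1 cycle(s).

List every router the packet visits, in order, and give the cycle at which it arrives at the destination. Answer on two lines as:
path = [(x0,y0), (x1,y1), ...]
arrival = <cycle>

  0. router=(0,4) cycle=12 (inject)
  1. router=(1,4) cycle=13 dir=E
  2. router=(2,4) cycle=14 dir=E
  3. router=(3,4) cycle=15 dir=E
  4. router=(3,5) cycle=16 dir=N

path = [(0,4), (1,4), (2,4), (3,4), (3,5)]
arrival = 16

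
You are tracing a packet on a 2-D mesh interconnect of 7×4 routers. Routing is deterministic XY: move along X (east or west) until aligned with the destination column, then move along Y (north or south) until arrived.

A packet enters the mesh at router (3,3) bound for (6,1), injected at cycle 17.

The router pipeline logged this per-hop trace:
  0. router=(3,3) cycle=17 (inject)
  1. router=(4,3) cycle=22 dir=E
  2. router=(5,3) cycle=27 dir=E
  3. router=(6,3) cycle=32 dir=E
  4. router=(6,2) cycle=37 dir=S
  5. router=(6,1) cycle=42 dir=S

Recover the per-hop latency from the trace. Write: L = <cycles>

From hop 0 (17) to hop 1 (22): +5 cycles.
Per-hop latency L = Δcyc = 5.

L = 5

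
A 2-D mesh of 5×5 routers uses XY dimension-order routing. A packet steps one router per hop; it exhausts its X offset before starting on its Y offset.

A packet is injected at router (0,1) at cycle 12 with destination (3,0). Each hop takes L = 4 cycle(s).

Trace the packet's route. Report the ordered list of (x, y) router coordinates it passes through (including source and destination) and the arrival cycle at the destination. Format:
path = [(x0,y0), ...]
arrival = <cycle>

path = [(0,1), (1,1), (2,1), (3,1), (3,0)]
arrival = 28

src (0,1)  cyc=12
E→(1,1)  cyc=16
E→(2,1)  cyc=20
E→(3,1)  cyc=24
S→(3,0)  cyc=28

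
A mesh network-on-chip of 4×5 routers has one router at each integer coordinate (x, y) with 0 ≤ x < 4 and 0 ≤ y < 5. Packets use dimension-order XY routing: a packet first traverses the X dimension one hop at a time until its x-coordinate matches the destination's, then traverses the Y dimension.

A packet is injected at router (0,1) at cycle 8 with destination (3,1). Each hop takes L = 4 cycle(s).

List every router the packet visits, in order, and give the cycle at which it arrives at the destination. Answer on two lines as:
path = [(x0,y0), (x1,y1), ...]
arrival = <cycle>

t=8: at (0,1)
t=12: at (1,1) after E
t=16: at (2,1) after E
t=20: at (3,1) after E

path = [(0,1), (1,1), (2,1), (3,1)]
arrival = 20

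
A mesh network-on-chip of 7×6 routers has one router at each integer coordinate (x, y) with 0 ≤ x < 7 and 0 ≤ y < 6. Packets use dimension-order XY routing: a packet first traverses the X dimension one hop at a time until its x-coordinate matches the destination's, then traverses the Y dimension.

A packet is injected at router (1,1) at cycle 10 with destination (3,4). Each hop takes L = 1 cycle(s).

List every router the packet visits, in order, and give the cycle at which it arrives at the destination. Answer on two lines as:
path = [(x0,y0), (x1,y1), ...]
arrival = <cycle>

src (1,1)  cyc=10
E→(2,1)  cyc=11
E→(3,1)  cyc=12
N→(3,2)  cyc=13
N→(3,3)  cyc=14
N→(3,4)  cyc=15

path = [(1,1), (2,1), (3,1), (3,2), (3,3), (3,4)]
arrival = 15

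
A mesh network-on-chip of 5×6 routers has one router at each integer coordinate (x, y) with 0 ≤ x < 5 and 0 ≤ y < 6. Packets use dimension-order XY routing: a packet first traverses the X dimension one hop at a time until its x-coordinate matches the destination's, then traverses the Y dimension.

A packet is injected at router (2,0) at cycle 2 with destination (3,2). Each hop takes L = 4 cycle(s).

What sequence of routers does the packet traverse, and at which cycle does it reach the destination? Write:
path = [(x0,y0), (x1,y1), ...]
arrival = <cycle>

path = [(2,0), (3,0), (3,1), (3,2)]
arrival = 14

src (2,0)  cyc=2
E→(3,0)  cyc=6
N→(3,1)  cyc=10
N→(3,2)  cyc=14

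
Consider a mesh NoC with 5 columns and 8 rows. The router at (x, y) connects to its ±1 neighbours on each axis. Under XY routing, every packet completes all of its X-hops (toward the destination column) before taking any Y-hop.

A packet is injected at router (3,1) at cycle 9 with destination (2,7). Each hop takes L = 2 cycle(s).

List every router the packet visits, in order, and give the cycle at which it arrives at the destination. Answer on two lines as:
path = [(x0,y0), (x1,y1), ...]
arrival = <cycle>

path = [(3,1), (2,1), (2,2), (2,3), (2,4), (2,5), (2,6), (2,7)]
arrival = 23

src (3,1)  cyc=9
W→(2,1)  cyc=11
N→(2,2)  cyc=13
N→(2,3)  cyc=15
N→(2,4)  cyc=17
N→(2,5)  cyc=19
N→(2,6)  cyc=21
N→(2,7)  cyc=23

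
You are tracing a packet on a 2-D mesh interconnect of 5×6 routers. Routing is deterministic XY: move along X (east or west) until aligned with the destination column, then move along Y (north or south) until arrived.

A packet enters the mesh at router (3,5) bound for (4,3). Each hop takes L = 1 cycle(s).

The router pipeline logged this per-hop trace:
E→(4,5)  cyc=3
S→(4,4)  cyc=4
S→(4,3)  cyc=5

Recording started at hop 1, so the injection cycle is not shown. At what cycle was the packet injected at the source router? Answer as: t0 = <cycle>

t0 = 2

Hop 1 reached at cycle 3; hop k is at t0 + k·L.
Therefore t0 = 3 − L = 2.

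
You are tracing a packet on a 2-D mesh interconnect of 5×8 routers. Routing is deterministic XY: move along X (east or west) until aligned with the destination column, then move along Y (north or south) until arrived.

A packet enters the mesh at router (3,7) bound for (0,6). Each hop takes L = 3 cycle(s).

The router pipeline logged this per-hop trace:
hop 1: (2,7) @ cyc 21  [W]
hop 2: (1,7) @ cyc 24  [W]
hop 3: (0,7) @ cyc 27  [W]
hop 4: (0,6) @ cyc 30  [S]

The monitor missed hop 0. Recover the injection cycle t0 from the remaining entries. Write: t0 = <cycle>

Hop 1 reached at cycle 21; hop k is at t0 + k·L.
So t0 = 21 − 1·3 = 18.

t0 = 18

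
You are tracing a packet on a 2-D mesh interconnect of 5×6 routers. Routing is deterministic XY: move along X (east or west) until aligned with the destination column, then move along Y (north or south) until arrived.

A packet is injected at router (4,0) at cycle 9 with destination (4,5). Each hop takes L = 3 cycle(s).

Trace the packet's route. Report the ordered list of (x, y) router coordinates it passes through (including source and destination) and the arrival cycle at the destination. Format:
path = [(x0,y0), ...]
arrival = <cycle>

src (4,0)  cyc=9
N→(4,1)  cyc=12
N→(4,2)  cyc=15
N→(4,3)  cyc=18
N→(4,4)  cyc=21
N→(4,5)  cyc=24

path = [(4,0), (4,1), (4,2), (4,3), (4,4), (4,5)]
arrival = 24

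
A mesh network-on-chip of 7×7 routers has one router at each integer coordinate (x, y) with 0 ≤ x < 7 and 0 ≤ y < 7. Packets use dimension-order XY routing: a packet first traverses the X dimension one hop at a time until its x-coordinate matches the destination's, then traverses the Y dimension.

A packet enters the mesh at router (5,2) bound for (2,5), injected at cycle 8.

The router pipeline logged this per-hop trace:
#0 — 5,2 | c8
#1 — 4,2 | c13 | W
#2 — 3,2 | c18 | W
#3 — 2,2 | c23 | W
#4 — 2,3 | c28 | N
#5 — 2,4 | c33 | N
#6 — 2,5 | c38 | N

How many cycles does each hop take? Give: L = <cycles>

Between hops 0 and 1 the cycle counter advances 13 − 8 = 5.
Each hop adds L, hence L = 5.

L = 5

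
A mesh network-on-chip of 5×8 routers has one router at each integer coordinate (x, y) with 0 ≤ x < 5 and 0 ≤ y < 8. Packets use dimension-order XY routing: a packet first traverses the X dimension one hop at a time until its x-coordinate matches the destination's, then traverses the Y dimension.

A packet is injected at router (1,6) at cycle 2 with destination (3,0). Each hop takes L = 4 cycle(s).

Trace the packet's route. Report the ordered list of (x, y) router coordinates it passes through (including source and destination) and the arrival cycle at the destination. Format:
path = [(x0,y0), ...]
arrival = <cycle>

src (1,6)  cyc=2
E→(2,6)  cyc=6
E→(3,6)  cyc=10
S→(3,5)  cyc=14
S→(3,4)  cyc=18
S→(3,3)  cyc=22
S→(3,2)  cyc=26
S→(3,1)  cyc=30
S→(3,0)  cyc=34

path = [(1,6), (2,6), (3,6), (3,5), (3,4), (3,3), (3,2), (3,1), (3,0)]
arrival = 34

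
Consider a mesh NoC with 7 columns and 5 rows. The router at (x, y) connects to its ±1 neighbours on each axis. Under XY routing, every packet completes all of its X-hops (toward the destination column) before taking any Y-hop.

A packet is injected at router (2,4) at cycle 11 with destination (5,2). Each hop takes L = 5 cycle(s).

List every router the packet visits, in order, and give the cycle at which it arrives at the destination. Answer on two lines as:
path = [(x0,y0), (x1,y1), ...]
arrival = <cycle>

path = [(2,4), (3,4), (4,4), (5,4), (5,3), (5,2)]
arrival = 36

t=11: at (2,4)
t=16: at (3,4) after E
t=21: at (4,4) after E
t=26: at (5,4) after E
t=31: at (5,3) after S
t=36: at (5,2) after S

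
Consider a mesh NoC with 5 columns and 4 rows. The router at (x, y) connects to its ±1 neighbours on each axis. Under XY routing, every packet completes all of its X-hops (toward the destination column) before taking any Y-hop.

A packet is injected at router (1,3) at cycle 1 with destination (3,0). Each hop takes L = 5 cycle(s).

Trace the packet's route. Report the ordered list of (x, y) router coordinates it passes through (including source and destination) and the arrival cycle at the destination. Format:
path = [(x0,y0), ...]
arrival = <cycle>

hop 0: (1,3) @ cyc 1
hop 1: (2,3) @ cyc 6  [E]
hop 2: (3,3) @ cyc 11  [E]
hop 3: (3,2) @ cyc 16  [S]
hop 4: (3,1) @ cyc 21  [S]
hop 5: (3,0) @ cyc 26  [S]

path = [(1,3), (2,3), (3,3), (3,2), (3,1), (3,0)]
arrival = 26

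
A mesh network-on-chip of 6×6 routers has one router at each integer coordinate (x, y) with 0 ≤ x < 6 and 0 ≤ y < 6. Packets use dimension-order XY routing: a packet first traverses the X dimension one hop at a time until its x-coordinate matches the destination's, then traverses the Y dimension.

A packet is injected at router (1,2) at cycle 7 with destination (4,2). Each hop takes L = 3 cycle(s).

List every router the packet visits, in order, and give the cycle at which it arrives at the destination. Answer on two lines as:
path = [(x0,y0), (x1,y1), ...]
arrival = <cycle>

path = [(1,2), (2,2), (3,2), (4,2)]
arrival = 16

  0. router=(1,2) cycle=7 (inject)
  1. router=(2,2) cycle=10 dir=E
  2. router=(3,2) cycle=13 dir=E
  3. router=(4,2) cycle=16 dir=E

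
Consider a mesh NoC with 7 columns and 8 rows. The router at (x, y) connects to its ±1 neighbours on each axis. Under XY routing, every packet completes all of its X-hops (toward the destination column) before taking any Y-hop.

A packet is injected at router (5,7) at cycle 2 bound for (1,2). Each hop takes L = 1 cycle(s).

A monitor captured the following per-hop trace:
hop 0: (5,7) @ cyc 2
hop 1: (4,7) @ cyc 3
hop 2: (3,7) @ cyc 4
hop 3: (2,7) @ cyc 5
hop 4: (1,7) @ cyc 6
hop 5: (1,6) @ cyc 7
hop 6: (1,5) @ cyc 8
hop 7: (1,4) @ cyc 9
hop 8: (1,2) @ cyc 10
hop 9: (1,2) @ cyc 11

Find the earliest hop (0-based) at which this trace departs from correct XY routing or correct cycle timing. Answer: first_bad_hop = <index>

hop 1: step (-1,+0), +1 cyc — ok
hop 2: step (-1,+0), +1 cyc — ok
hop 3: step (-1,+0), +1 cyc — ok
hop 4: step (-1,+0), +1 cyc — ok
hop 5: step (+0,-1), +1 cyc — ok
hop 6: step (+0,-1), +1 cyc — ok
hop 7: step (+0,-1), +1 cyc — ok
hop 8: step (+0,-2), +1 cyc — BAD: non-unit step

first_bad_hop = 8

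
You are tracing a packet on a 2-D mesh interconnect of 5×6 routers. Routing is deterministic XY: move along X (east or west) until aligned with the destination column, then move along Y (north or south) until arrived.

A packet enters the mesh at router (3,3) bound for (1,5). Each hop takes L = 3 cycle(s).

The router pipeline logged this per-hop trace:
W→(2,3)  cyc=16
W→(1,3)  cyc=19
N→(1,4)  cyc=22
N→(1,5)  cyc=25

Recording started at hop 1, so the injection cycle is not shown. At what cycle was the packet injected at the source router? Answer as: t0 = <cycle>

Hop 1 reached at cycle 16; hop k is at t0 + k·L.
t0 = cyc[1] − L = 16 − 3 = 13.

t0 = 13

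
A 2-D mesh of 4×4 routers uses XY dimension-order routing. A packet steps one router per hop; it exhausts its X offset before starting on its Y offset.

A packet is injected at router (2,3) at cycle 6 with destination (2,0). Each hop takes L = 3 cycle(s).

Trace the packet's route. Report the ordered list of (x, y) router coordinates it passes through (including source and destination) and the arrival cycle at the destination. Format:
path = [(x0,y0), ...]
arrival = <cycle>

t=6: at (2,3)
t=9: at (2,2) after S
t=12: at (2,1) after S
t=15: at (2,0) after S

path = [(2,3), (2,2), (2,1), (2,0)]
arrival = 15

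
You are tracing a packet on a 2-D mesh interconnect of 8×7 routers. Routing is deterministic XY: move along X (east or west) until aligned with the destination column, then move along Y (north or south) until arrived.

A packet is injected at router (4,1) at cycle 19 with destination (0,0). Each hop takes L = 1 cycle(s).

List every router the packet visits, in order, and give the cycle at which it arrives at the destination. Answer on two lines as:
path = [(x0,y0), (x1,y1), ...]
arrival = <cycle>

path = [(4,1), (3,1), (2,1), (1,1), (0,1), (0,0)]
arrival = 24

hop 0: (4,1) @ cyc 19
hop 1: (3,1) @ cyc 20  [W]
hop 2: (2,1) @ cyc 21  [W]
hop 3: (1,1) @ cyc 22  [W]
hop 4: (0,1) @ cyc 23  [W]
hop 5: (0,0) @ cyc 24  [S]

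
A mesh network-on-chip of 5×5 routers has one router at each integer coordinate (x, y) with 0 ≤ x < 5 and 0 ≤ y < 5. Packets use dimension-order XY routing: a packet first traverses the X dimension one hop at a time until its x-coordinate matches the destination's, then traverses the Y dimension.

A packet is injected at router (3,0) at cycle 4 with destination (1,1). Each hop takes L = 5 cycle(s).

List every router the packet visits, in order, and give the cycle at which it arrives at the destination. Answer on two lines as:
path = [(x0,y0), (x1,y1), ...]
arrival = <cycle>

t=4: at (3,0)
t=9: at (2,0) after W
t=14: at (1,0) after W
t=19: at (1,1) after N

path = [(3,0), (2,0), (1,0), (1,1)]
arrival = 19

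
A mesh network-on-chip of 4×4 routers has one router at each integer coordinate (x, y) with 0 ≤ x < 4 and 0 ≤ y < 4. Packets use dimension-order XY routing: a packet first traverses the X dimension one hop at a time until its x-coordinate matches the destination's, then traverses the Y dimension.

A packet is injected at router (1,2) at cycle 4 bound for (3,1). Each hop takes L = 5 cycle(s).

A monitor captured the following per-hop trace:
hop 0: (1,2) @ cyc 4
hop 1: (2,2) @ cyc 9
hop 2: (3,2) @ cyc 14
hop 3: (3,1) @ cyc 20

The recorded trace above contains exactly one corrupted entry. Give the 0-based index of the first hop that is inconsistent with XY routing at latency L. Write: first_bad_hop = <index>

first_bad_hop = 3

hop 1: step (+1,+0), +5 cyc — ok
hop 2: step (+1,+0), +5 cyc — ok
hop 3: step (+0,-1), +6 cyc — BAD: Δcyc=6≠L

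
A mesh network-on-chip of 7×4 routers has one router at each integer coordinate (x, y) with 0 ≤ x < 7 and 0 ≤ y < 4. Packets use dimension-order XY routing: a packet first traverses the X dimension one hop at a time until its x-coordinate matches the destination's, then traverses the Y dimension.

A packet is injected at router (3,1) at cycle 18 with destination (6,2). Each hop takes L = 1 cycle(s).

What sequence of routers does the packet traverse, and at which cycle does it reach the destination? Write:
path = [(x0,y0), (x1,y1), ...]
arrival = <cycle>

  0. router=(3,1) cycle=18 (inject)
  1. router=(4,1) cycle=19 dir=E
  2. router=(5,1) cycle=20 dir=E
  3. router=(6,1) cycle=21 dir=E
  4. router=(6,2) cycle=22 dir=N

path = [(3,1), (4,1), (5,1), (6,1), (6,2)]
arrival = 22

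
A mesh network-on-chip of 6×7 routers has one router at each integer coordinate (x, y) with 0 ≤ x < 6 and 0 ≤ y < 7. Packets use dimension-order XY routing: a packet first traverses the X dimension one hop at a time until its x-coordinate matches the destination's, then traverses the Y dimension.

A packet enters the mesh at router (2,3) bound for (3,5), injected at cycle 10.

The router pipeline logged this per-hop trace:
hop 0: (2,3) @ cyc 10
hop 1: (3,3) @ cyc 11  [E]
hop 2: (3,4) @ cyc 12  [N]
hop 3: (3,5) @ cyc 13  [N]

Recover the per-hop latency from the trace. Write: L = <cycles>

L = 1

Δcyc across hop 0→1: 11 − 10 = 1.
That increment is L by definition: L = 1.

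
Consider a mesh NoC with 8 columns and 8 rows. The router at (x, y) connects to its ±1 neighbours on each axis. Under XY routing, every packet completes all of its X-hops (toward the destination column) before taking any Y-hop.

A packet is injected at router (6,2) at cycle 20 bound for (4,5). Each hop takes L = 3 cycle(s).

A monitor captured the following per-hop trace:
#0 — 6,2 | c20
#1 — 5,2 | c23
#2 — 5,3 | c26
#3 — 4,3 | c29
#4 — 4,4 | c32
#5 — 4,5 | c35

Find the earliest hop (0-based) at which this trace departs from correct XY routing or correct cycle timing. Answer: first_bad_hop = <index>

hop 1: step (-1,+0), +3 cyc — ok
hop 2: step (+0,+1), +3 cyc — BAD: Y-move but x=5≠4

first_bad_hop = 2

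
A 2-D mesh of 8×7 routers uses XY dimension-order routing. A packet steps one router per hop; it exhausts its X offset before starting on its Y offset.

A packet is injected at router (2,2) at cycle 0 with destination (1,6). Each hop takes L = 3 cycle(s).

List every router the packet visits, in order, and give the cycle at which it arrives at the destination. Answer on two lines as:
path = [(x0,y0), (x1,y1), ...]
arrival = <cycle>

path = [(2,2), (1,2), (1,3), (1,4), (1,5), (1,6)]
arrival = 15

[0] x=2 y=2 t=0
[1] x=1 y=2 t=3 →W
[2] x=1 y=3 t=6 →N
[3] x=1 y=4 t=9 →N
[4] x=1 y=5 t=12 →N
[5] x=1 y=6 t=15 →N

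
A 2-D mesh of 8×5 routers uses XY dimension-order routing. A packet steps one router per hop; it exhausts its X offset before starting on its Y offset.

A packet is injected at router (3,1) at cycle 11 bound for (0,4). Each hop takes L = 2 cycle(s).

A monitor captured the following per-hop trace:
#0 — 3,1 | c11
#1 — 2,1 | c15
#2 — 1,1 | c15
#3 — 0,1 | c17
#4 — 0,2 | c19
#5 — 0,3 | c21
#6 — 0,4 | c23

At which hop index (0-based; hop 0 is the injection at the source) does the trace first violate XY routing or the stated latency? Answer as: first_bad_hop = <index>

check 1→ d=(-1,0) cyc+4: BAD: Δcyc=4≠L

first_bad_hop = 1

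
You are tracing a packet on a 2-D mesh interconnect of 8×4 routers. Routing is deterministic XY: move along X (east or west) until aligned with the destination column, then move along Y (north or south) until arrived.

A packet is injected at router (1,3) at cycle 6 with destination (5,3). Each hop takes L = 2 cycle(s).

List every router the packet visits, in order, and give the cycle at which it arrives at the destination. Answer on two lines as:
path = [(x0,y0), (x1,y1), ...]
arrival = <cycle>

  0. router=(1,3) cycle=6 (inject)
  1. router=(2,3) cycle=8 dir=E
  2. router=(3,3) cycle=10 dir=E
  3. router=(4,3) cycle=12 dir=E
  4. router=(5,3) cycle=14 dir=E

path = [(1,3), (2,3), (3,3), (4,3), (5,3)]
arrival = 14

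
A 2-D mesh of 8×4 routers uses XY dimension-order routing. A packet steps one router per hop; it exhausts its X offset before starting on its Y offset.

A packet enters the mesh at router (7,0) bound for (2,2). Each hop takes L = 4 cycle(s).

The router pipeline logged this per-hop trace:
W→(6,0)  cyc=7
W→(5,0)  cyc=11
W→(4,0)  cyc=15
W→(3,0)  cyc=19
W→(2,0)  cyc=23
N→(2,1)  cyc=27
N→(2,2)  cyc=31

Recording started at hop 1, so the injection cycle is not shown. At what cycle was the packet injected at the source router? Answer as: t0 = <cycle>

t0 = 3

cyc[1] = 7 and cyc[k] = t0 + k·L for every k.
t0 = cyc[1] − L = 7 − 4 = 3.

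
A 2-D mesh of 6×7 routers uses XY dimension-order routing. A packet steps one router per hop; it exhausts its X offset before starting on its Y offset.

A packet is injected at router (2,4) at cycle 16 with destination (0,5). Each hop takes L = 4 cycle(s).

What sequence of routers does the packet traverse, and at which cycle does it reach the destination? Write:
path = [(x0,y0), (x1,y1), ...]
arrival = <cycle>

path = [(2,4), (1,4), (0,4), (0,5)]
arrival = 28

t=16: at (2,4)
t=20: at (1,4) after W
t=24: at (0,4) after W
t=28: at (0,5) after N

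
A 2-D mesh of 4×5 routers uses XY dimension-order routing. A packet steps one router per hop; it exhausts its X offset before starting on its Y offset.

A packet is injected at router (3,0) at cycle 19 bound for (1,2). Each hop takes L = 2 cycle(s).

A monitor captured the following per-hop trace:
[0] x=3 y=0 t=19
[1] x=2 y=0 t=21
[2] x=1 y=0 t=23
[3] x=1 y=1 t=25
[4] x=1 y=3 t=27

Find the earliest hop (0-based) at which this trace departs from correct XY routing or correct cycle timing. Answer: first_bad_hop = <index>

check 1→ d=(-1,0) cyc+2: ok
check 2→ d=(-1,0) cyc+2: ok
check 3→ d=(0,1) cyc+2: ok
check 4→ d=(0,2) cyc+2: BAD: non-unit step

first_bad_hop = 4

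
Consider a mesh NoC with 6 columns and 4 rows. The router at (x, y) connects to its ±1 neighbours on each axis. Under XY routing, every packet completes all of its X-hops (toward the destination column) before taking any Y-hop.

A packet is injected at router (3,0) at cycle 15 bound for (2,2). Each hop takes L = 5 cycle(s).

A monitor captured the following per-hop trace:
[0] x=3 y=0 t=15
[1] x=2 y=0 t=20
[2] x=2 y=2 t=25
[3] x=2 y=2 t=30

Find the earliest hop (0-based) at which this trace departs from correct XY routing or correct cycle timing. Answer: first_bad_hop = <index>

first_bad_hop = 2

  1: Δx=-1 Δy=+0 Δt=5 [ok]
  2: Δx=+0 Δy=+2 Δt=5 [BAD: non-unit step]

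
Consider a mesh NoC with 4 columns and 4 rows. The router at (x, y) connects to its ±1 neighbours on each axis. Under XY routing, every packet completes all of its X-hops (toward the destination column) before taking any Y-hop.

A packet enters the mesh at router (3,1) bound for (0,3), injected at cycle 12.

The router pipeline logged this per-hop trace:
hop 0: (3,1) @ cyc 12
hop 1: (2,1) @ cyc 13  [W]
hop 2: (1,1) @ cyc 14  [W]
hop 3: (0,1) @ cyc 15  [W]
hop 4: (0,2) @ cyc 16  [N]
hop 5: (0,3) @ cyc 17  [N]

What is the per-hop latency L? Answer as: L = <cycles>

L = 1

cyc[1] − cyc[0] = 13 − 12 = 1.
One hop costs L cycles, so L = 1.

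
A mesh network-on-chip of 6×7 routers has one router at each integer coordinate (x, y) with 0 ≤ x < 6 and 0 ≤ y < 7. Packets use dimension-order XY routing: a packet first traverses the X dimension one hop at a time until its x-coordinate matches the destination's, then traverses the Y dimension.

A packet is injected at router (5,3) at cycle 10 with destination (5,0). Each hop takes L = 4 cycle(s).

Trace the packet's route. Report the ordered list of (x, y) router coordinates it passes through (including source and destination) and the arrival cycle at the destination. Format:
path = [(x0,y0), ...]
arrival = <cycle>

  0. router=(5,3) cycle=10 (inject)
  1. router=(5,2) cycle=14 dir=S
  2. router=(5,1) cycle=18 dir=S
  3. router=(5,0) cycle=22 dir=S

path = [(5,3), (5,2), (5,1), (5,0)]
arrival = 22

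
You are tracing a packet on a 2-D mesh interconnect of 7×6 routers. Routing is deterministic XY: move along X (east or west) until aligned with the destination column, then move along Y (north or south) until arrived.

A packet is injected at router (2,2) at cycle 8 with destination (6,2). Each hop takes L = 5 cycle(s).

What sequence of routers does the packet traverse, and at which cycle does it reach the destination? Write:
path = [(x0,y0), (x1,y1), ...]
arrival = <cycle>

t=8: at (2,2)
t=13: at (3,2) after E
t=18: at (4,2) after E
t=23: at (5,2) after E
t=28: at (6,2) after E

path = [(2,2), (3,2), (4,2), (5,2), (6,2)]
arrival = 28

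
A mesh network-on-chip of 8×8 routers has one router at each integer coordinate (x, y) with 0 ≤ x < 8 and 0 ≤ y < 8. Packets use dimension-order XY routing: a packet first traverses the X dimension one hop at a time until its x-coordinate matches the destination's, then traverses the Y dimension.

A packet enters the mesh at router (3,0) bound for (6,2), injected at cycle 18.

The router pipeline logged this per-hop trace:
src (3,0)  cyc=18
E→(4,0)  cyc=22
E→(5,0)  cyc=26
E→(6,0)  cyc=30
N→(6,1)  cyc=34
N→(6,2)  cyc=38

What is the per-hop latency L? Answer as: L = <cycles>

L = 4

Δcyc across hop 0→1: 22 − 18 = 4.
One hop costs L cycles, so L = 4.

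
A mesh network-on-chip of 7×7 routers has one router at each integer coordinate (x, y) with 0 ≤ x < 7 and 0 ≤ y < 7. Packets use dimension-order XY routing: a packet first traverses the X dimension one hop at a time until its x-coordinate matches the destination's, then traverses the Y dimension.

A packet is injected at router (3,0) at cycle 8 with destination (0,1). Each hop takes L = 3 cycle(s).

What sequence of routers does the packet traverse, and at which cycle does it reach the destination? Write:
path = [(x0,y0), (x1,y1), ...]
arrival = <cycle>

path = [(3,0), (2,0), (1,0), (0,0), (0,1)]
arrival = 20

#0 — 3,0 | c8
#1 — 2,0 | c11 | W
#2 — 1,0 | c14 | W
#3 — 0,0 | c17 | W
#4 — 0,1 | c20 | N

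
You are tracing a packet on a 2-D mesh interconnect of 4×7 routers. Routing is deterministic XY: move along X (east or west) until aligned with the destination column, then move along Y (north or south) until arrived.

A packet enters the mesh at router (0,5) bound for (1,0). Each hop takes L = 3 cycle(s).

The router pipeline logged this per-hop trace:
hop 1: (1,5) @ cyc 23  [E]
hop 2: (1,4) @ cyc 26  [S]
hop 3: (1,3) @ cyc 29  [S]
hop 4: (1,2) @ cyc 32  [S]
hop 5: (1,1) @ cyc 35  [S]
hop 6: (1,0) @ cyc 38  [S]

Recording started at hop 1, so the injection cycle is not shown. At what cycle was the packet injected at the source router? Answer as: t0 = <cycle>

t0 = 20

At hop 1 the cycle is 23; in general cyc_k = t0 + kL.
t0 = cyc[1] − L = 23 − 3 = 20.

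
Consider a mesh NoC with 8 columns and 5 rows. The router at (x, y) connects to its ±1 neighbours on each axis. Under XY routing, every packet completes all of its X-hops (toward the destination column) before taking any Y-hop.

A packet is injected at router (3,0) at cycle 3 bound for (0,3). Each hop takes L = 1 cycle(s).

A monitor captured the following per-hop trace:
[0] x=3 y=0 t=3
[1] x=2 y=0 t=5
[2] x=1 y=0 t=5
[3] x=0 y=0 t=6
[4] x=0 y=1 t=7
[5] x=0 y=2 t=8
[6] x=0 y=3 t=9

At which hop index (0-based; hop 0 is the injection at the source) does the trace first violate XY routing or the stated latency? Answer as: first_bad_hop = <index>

hop 1: step (-1,+0), +2 cyc — BAD: Δcyc=2≠L

first_bad_hop = 1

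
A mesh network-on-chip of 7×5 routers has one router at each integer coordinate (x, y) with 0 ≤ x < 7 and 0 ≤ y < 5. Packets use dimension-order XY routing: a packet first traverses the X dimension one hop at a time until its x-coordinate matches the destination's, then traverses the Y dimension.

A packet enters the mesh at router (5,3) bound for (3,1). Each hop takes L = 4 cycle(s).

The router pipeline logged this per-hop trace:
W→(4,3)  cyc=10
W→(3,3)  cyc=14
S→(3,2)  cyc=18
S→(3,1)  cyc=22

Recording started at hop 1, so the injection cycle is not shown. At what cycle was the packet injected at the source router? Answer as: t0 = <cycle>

Hop 1 reached at cycle 10; hop k is at t0 + k·L.
Therefore t0 = 10 − L = 6.

t0 = 6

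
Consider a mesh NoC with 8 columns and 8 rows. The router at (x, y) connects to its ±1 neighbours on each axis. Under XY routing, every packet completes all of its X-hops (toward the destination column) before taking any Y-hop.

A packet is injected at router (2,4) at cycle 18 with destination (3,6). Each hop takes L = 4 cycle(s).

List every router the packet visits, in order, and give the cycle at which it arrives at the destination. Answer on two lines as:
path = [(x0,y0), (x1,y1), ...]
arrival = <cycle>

[0] x=2 y=4 t=18
[1] x=3 y=4 t=22 →E
[2] x=3 y=5 t=26 →N
[3] x=3 y=6 t=30 →N

path = [(2,4), (3,4), (3,5), (3,6)]
arrival = 30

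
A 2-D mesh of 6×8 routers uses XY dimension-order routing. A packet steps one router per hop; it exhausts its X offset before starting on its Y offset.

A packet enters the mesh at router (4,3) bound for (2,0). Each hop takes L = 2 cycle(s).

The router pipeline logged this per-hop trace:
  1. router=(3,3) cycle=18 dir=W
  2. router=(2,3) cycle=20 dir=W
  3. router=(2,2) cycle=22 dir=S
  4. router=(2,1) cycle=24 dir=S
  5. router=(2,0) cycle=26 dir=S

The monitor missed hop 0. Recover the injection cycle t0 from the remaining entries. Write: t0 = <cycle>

cyc[1] = 18 and cyc[k] = t0 + k·L for every k.
Subtract one hop: t0 = 18 − 2 = 16.

t0 = 16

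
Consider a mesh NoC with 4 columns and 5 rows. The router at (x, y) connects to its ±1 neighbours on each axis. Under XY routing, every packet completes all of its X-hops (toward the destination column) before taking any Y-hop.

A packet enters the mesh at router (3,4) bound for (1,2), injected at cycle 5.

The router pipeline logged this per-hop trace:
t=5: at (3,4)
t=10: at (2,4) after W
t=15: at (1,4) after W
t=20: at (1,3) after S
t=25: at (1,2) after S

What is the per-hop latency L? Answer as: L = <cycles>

L = 5

Δcyc across hop 0→1: 10 − 5 = 5.
One hop costs L cycles, so L = 5.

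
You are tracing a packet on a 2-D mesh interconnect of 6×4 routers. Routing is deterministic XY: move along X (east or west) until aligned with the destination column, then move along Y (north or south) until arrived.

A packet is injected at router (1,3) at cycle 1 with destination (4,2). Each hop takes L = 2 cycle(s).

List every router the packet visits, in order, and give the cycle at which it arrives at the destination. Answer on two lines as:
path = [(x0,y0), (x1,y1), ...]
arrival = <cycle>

#0 — 1,3 | c1
#1 — 2,3 | c3 | E
#2 — 3,3 | c5 | E
#3 — 4,3 | c7 | E
#4 — 4,2 | c9 | S

path = [(1,3), (2,3), (3,3), (4,3), (4,2)]
arrival = 9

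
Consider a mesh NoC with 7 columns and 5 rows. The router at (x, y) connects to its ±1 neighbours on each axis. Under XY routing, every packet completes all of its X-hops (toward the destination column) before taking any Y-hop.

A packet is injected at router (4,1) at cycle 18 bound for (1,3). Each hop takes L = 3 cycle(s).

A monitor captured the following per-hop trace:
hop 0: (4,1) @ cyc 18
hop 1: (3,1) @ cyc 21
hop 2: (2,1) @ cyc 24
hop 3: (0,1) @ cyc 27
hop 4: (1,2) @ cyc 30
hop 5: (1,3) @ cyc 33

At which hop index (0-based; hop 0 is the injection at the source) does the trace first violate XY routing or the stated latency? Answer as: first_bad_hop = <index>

[1] (-1,+0) / 3c ⇒ ok
[2] (-1,+0) / 3c ⇒ ok
[3] (-2,+0) / 3c ⇒ BAD: non-unit step

first_bad_hop = 3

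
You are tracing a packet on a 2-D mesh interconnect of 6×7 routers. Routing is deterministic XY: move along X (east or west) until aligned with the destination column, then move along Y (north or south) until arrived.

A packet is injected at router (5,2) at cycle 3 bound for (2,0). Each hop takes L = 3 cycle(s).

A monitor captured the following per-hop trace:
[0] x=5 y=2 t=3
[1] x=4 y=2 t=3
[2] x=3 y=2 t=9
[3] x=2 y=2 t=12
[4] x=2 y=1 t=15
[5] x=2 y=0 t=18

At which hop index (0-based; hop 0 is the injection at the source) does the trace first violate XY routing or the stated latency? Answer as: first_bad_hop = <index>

first_bad_hop = 1

  1: Δx=-1 Δy=+0 Δt=0 [BAD: Δcyc=0≠L]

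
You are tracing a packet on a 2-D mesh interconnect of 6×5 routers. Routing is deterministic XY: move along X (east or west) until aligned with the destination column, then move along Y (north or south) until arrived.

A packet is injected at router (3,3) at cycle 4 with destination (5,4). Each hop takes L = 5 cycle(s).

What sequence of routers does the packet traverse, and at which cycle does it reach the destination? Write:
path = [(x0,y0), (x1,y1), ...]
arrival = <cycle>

path = [(3,3), (4,3), (5,3), (5,4)]
arrival = 19

t=4: at (3,3)
t=9: at (4,3) after E
t=14: at (5,3) after E
t=19: at (5,4) after N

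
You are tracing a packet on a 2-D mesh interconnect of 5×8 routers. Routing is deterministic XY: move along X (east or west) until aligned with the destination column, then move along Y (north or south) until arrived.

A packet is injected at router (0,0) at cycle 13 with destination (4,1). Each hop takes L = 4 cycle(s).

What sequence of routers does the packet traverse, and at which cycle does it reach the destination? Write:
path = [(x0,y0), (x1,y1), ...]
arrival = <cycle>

path = [(0,0), (1,0), (2,0), (3,0), (4,0), (4,1)]
arrival = 33

[0] x=0 y=0 t=13
[1] x=1 y=0 t=17 →E
[2] x=2 y=0 t=21 →E
[3] x=3 y=0 t=25 →E
[4] x=4 y=0 t=29 →E
[5] x=4 y=1 t=33 →N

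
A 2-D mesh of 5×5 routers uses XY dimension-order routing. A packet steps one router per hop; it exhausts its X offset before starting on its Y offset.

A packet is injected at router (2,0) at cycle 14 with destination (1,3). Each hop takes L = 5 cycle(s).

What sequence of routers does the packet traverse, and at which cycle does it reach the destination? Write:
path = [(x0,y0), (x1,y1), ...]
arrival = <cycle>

path = [(2,0), (1,0), (1,1), (1,2), (1,3)]
arrival = 34

[0] x=2 y=0 t=14
[1] x=1 y=0 t=19 →W
[2] x=1 y=1 t=24 →N
[3] x=1 y=2 t=29 →N
[4] x=1 y=3 t=34 →N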